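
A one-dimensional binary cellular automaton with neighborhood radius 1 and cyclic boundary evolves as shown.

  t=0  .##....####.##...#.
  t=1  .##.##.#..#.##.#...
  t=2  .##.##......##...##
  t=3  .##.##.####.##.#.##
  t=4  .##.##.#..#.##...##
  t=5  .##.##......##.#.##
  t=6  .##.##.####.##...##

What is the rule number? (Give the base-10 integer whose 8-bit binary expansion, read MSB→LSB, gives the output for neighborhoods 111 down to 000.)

  nb ###: next=.  (t=0,i=8, bit7=0)
  nb ##.: next=#  (t=0,i=2, bit6=1)
  nb #.#: next=.  (t=0,i=11, bit5=0)
  nb #..: next=.  (t=0,i=3, bit4=0)
  nb .##: next=#  (t=0,i=1, bit3=1)
  nb .#.: next=.  (t=0,i=17, bit2=0)
  nb ..#: next=.  (t=0,i=0, bit1=0)
  nb ...: next=#  (t=0,i=4, bit0=1)
  bits 01001001 = 73

73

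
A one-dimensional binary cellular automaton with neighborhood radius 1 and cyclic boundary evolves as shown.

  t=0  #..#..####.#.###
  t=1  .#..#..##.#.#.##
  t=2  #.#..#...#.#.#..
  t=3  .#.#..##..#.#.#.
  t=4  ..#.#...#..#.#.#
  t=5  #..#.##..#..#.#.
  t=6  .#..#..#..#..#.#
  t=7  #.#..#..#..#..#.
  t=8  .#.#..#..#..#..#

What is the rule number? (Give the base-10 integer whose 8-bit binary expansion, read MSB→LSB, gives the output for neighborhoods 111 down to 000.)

177

  [7] ### => #  t=0,i=7
  [6] ##. => .  t=0,i=0
  [5] #.# => #  t=0,i=10
  [4] #.. => #  t=0,i=1
  [3] .## => .  t=0,i=6
  [2] .#. => .  t=0,i=3
  [1] ..# => .  t=0,i=2
  [0] ... => #  t=2,i=7
  bits 10110001 = 177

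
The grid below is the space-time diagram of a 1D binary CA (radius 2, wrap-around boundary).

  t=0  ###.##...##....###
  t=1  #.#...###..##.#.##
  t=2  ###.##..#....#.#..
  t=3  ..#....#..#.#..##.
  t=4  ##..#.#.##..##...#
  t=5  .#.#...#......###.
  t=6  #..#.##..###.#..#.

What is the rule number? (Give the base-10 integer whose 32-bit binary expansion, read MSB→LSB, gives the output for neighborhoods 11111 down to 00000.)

  [31] ##### => #  t=0,i=0
  [30] ####. => .  t=0,i=1
  [29] ###.# => #  t=0,i=2
  [28] ###.. => #  t=1,i=8
  [27] ##.## => .  t=0,i=3
  [26] ##.#. => #  t=1,i=1
  [25] ##..# => .  t=1,i=9
  [24] ##... => #  t=0,i=6
  [23] #.### => .  t=1,i=16
  [22] #.##. => .  t=0,i=4
  [21] #.#.# => .  t=1,i=14
  [20] #.#.. => #  t=1,i=2
  [19] #..## => .  t=1,i=10
  [18] #..#. => #  t=2,i=7
  [17] #...# => #  t=0,i=7
  [16] #.... => #  t=0,i=12
  [15] .#### => #  t=0,i=16
  [14] .###. => .  t=1,i=7
  [13] .##.# => .  t=1,i=12
  [12] .##.. => .  t=0,i=5
  [11] .#.## => #  t=1,i=15
  [10] .#.#. => .  t=2,i=14
  [9] .#..# => #  t=2,i=16
  [8] .#... => .  t=1,i=3
  [7] ..### => .  t=0,i=15
  [6] ..##. => .  t=0,i=9
  [5] ..#.# => .  t=2,i=13
  [4] ..#.. => .  t=2,i=8
  [3] ...## => #  t=0,i=8
  [2] ...#. => #  t=2,i=12
  [1] ....# => .  t=0,i=13
  [0] ..... => #  t=5,i=10
  bits 10110101000101111000101000001101 = 3038218765

3038218765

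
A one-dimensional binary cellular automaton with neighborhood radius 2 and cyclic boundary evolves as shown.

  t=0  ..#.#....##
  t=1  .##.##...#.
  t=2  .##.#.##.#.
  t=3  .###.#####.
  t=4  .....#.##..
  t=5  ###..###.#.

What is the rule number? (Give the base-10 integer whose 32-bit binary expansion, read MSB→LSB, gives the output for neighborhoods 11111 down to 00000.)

3319146865

  ##### -> #   bit 31 = 1  t=3,i=7
  ####. -> #   bit 30 = 1  t=3,i=8
  ###.# -> .   bit 29 = 0  t=3,i=3
  ###.. -> .   bit 28 = 0  t=3,i=9
  ##.## -> .   bit 27 = 0  t=1,i=3
  ##.#. -> #   bit 26 = 1  t=2,i=3
  ##..# -> .   bit 25 = 0  t=0,i=0
  ##... -> #   bit 24 = 1  t=1,i=6
  #.### -> #   bit 23 = 1  t=3,i=5
  #.##. -> #   bit 22 = 1  t=1,i=4
  #.#.# -> .   bit 21 = 0  t=2,i=4
  #.#.. -> #   bit 20 = 1  t=0,i=4
  #..## -> .   bit 19 = 0  t=1,i=0
  #..#. -> #   bit 18 = 1  t=0,i=1
  #...# -> #   bit 17 = 1  t=1,i=7
  #.... -> .   bit 16 = 0  t=0,i=6
  .#### -> .   bit 15 = 0  t=3,i=6
  .###. -> .   bit 14 = 0  t=3,i=2
  .##.# -> #   bit 13 = 1  t=1,i=2
  .##.. -> .   bit 12 = 0  t=0,i=10
  .#.## -> #   bit 11 = 1  t=2,i=5
  .#.#. -> .   bit 10 = 0  t=0,i=3
  .#..# -> .   bit 9 = 0  t=1,i=10
  .#... -> #   bit 8 = 1  t=0,i=5
  ..### -> .   bit 7 = 0  t=3,i=1
  ..##. -> #   bit 6 = 1  t=0,i=9
  ..#.# -> #   bit 5 = 1  t=0,i=2
  ..#.. -> #   bit 4 = 1  t=1,i=9
  ...## -> .   bit 3 = 0  t=0,i=8
  ...#. -> .   bit 2 = 0  t=1,i=8
  ....# -> .   bit 1 = 0  t=0,i=7
  ..... -> #   bit 0 = 1  t=4,i=0
  bits 11000101110101100010100101110001 = 3319146865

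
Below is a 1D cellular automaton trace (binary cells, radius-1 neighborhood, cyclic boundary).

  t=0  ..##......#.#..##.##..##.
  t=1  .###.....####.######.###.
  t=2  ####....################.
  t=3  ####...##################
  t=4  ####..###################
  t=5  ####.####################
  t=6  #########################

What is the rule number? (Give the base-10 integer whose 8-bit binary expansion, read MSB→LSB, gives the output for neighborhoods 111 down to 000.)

  ### -> #   bit 7 = 1  t=1,i=2
  ##. -> #   bit 6 = 1  t=0,i=3
  #.# -> #   bit 5 = 1  t=0,i=11
  #.. -> .   bit 4 = 0  t=0,i=4
  .## -> #   bit 3 = 1  t=0,i=2
  .#. -> #   bit 2 = 1  t=0,i=10
  ..# -> #   bit 1 = 1  t=0,i=1
  ... -> .   bit 0 = 0  t=0,i=0
  bits 11101110 = 238

238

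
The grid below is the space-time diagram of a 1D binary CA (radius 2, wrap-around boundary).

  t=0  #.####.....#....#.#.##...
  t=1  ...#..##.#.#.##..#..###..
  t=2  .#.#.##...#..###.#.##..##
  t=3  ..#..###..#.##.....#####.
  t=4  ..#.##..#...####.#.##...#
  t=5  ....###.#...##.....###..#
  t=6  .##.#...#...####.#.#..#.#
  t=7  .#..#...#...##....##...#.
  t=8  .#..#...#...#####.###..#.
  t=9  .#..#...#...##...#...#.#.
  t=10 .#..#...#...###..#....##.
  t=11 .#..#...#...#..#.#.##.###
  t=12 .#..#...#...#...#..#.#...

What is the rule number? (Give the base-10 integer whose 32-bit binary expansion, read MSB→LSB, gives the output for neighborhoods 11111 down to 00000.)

190420178

  nb #####: next=.  (t=3,i=21, bit31=0)
  nb ####.: next=.  (t=0,i=4, bit30=0)
  nb ###.#: next=.  (t=2,i=15, bit29=0)
  nb ###..: next=.  (t=0,i=5, bit28=0)
  nb ##.##: next=#  (t=8,i=17, bit27=1)
  nb ##.#.: next=.  (t=1,i=8, bit26=0)
  nb ##..#: next=#  (t=1,i=15, bit25=1)
  nb ##...: next=#  (t=0,i=6, bit24=1)
  nb #.###: next=.  (t=0,i=2, bit23=0)
  nb #.##.: next=#  (t=0,i=20, bit22=1)
  nb #.#.#: next=.  (t=0,i=18, bit21=0)
  nb #.#..: next=#  (t=5,i=8, bit20=1)
  nb #..##: next=#  (t=1,i=5, bit19=1)
  nb #..#.: next=.  (t=1,i=16, bit18=0)
  nb #...#: next=.  (t=0,i=23, bit17=0)
  nb #....: next=#  (t=0,i=7, bit16=1)
  nb .####: next=#  (t=0,i=3, bit15=1)
  nb .###.: next=.  (t=1,i=21, bit14=0)
  nb .##.#: next=.  (t=1,i=7, bit13=0)
  nb .##..: next=#  (t=0,i=21, bit12=1)
  nb .#.##: next=.  (t=0,i=1, bit11=0)
  nb .#.#.: next=#  (t=0,i=17, bit10=1)
  nb .#..#: next=.  (t=1,i=4, bit9=0)
  nb .#...: next=.  (t=0,i=12, bit8=0)
  nb ..###: next=#  (t=1,i=20, bit7=1)
  nb ..##.: next=#  (t=1,i=6, bit6=1)
  nb ..#.#: next=.  (t=0,i=0, bit5=0)
  nb ..#..: next=#  (t=0,i=11, bit4=1)
  nb ...##: next=.  (t=3,i=18, bit3=0)
  nb ...#.: next=.  (t=0,i=10, bit2=0)
  nb ....#: next=#  (t=0,i=9, bit1=1)
  nb .....: next=.  (t=0,i=8, bit0=0)
  bits 00001011010110011001010011010010 = 190420178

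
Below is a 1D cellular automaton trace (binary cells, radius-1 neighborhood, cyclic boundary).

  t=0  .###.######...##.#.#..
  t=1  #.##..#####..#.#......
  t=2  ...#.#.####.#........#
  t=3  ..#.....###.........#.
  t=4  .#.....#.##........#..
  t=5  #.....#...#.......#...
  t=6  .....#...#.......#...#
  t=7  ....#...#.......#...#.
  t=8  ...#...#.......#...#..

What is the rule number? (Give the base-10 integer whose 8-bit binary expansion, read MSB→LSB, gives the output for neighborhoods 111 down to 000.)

194

  nb ###: next=#  (t=0,i=2, bit7=1)
  nb ##.: next=#  (t=0,i=3, bit6=1)
  nb #.#: next=.  (t=0,i=4, bit5=0)
  nb #..: next=.  (t=0,i=11, bit4=0)
  nb .##: next=.  (t=0,i=1, bit3=0)
  nb .#.: next=.  (t=0,i=17, bit2=0)
  nb ..#: next=#  (t=0,i=0, bit1=1)
  nb ...: next=.  (t=0,i=12, bit0=0)
  bits 11000010 = 194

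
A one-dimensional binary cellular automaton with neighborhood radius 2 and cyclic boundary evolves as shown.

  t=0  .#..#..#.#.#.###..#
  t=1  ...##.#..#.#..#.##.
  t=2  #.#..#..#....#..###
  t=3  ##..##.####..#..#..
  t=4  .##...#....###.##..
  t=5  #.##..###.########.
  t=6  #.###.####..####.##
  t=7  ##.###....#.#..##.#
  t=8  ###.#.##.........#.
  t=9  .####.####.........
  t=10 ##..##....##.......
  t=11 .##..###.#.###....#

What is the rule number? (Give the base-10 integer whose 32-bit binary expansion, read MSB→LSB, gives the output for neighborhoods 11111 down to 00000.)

  ##### -> #   bit 31 = 1  t=5,i=12
  ####. -> .   bit 30 = 0  t=2,i=18
  ###.# -> #   bit 29 = 1  t=2,i=0
  ###.. -> .   bit 28 = 0  t=0,i=15
  ##.## -> #   bit 27 = 1  t=3,i=6
  ##.#. -> #   bit 26 = 1  t=1,i=5
  ##..# -> #   bit 25 = 1  t=0,i=16
  ##... -> #   bit 24 = 1  t=1,i=18
  #.### -> .   bit 23 = 0  t=0,i=13
  #.##. -> #   bit 22 = 1  t=1,i=16
  #.#.# -> #   bit 21 = 1  t=0,i=9
  #.#.. -> .   bit 20 = 0  t=0,i=1
  #..## -> .   bit 19 = 0  t=2,i=15
  #..#. -> #   bit 18 = 1  t=0,i=3
  #...# -> .   bit 17 = 0  t=4,i=4
  #.... -> #   bit 16 = 1  t=1,i=0
  .#### -> .   bit 15 = 0  t=2,i=17
  .###. -> #   bit 14 = 1  t=0,i=14
  .##.# -> .   bit 13 = 0  t=1,i=4
  .##.. -> #   bit 12 = 1  t=1,i=17
  .#.## -> .   bit 11 = 0  t=0,i=12
  .#.#. -> .   bit 10 = 0  t=0,i=0
  .#..# -> .   bit 9 = 0  t=0,i=2
  .#... -> #   bit 8 = 1  t=2,i=9
  ..### -> #   bit 7 = 1  t=2,i=16
  ..##. -> .   bit 6 = 0  t=1,i=3
  ..#.# -> .   bit 5 = 0  t=0,i=7
  ..#.. -> #   bit 4 = 1  t=0,i=4
  ...## -> #   bit 3 = 1  t=1,i=2
  ...#. -> .   bit 2 = 0  t=2,i=12
  ....# -> .   bit 1 = 0  t=1,i=1
  ..... -> .   bit 0 = 0  t=8,i=10
  bits 10101111011001010101000110011000 = 2942652824

2942652824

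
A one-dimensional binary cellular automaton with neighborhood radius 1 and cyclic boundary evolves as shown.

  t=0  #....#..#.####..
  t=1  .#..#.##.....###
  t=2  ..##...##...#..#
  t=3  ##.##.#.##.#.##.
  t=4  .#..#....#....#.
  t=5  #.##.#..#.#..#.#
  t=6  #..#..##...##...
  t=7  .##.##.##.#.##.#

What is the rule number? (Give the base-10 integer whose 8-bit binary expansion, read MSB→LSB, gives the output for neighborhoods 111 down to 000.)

82

  ### -> .   bit 7 = 0  t=0,i=11
  ##. -> #   bit 6 = 1  t=0,i=13
  #.# -> .   bit 5 = 0  t=0,i=9
  #.. -> #   bit 4 = 1  t=0,i=1
  .## -> .   bit 3 = 0  t=0,i=10
  .#. -> .   bit 2 = 0  t=0,i=0
  ..# -> #   bit 1 = 1  t=0,i=4
  ... -> .   bit 0 = 0  t=0,i=2
  bits 01010010 = 82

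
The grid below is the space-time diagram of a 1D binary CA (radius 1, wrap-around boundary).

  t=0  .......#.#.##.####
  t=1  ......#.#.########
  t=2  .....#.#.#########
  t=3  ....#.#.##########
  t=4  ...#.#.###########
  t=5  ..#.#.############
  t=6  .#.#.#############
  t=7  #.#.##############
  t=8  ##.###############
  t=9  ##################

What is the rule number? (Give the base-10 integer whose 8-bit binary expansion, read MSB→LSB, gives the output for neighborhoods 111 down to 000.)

  [7] ### => #  t=0,i=15
  [6] ##. => #  t=0,i=12
  [5] #.# => #  t=0,i=8
  [4] #.. => .  t=0,i=0
  [3] .## => #  t=0,i=11
  [2] .#. => .  t=0,i=7
  [1] ..# => #  t=0,i=6
  [0] ... => .  t=0,i=1
  bits 11101010 = 234

234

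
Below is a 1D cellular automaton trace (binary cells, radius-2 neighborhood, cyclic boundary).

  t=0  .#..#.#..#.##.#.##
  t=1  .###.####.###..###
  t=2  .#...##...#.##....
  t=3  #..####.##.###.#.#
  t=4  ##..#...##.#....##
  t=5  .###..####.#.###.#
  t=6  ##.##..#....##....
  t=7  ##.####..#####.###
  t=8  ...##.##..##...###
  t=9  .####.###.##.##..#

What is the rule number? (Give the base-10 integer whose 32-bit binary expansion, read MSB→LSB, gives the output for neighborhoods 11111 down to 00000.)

  nb #####: next=#  (t=7,i=11, bit31=1)
  nb ####.: next=.  (t=1,i=7, bit30=0)
  nb ###.#: next=.  (t=1,i=3, bit29=0)
  nb ###..: next=#  (t=1,i=12, bit28=1)
  nb ##.##: next=.  (t=1,i=0, bit27=0)
  nb ##.#.: next=.  (t=0,i=0, bit26=0)
  nb ##..#: next=#  (t=1,i=13, bit25=1)
  nb ##...: next=.  (t=2,i=7, bit24=0)
  nb #.###: next=#  (t=1,i=1, bit23=1)
  nb #.##.: next=#  (t=0,i=11, bit22=1)
  nb #.#.#: next=.  (t=0,i=14, bit21=0)
  nb #.#..: next=#  (t=0,i=1, bit20=1)
  nb #..##: next=.  (t=1,i=14, bit19=0)
  nb #..#.: next=#  (t=0,i=3, bit18=1)
  nb #...#: next=#  (t=2,i=3, bit17=1)
  nb #....: next=#  (t=2,i=15, bit16=1)
  nb .####: next=#  (t=1,i=6, bit15=1)
  nb .###.: next=.  (t=1,i=2, bit14=0)
  nb .##.#: next=#  (t=0,i=12, bit13=1)
  nb .##..: next=#  (t=2,i=6, bit12=1)
  nb .#.##: next=#  (t=0,i=10, bit11=1)
  nb .#.#.: next=#  (t=0,i=5, bit10=1)
  nb .#..#: next=#  (t=0,i=2, bit9=1)
  nb .#...: next=.  (t=2,i=2, bit8=0)
  nb ..###: next=.  (t=1,i=15, bit7=0)
  nb ..##.: next=#  (t=2,i=5, bit6=1)
  nb ..#.#: next=.  (t=0,i=4, bit5=0)
  nb ..#..: next=.  (t=2,i=1, bit4=0)
  nb ...##: next=#  (t=2,i=4, bit3=1)
  nb ...#.: next=#  (t=2,i=0, bit2=1)
  nb ....#: next=#  (t=2,i=17, bit1=1)
  nb .....: next=.  (t=2,i=16, bit0=0)
  bits 10010010110101111011111001001110 = 2463612494

2463612494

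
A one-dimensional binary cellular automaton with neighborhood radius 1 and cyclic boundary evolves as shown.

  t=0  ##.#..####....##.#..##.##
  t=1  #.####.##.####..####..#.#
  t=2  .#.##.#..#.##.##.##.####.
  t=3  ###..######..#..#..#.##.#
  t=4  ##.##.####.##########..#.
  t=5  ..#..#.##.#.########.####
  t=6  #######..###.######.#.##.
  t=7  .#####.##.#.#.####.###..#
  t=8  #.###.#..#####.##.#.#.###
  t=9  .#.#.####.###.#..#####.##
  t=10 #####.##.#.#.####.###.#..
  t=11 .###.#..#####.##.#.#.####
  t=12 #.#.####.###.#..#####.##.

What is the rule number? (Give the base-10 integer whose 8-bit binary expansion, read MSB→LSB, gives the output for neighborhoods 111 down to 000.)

183

  nb ###: next=#  (t=0,i=0, bit7=1)
  nb ##.: next=.  (t=0,i=1, bit6=0)
  nb #.#: next=#  (t=0,i=2, bit5=1)
  nb #..: next=#  (t=0,i=4, bit4=1)
  nb .##: next=.  (t=0,i=6, bit3=0)
  nb .#.: next=#  (t=0,i=3, bit2=1)
  nb ..#: next=#  (t=0,i=5, bit1=1)
  nb ...: next=#  (t=0,i=11, bit0=1)
  bits 10110111 = 183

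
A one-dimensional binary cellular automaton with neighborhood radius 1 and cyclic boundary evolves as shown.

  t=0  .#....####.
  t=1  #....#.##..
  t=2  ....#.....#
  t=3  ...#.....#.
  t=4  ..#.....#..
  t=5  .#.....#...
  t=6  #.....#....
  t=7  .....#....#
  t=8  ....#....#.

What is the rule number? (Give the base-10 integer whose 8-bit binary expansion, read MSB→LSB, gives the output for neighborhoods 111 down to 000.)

  [7] ### => #  t=0,i=7
  [6] ##. => .  t=0,i=9
  [5] #.# => .  t=1,i=6
  [4] #.. => .  t=0,i=2
  [3] .## => .  t=0,i=6
  [2] .#. => .  t=0,i=1
  [1] ..# => #  t=0,i=0
  [0] ... => .  t=0,i=3
  bits 10000010 = 130

130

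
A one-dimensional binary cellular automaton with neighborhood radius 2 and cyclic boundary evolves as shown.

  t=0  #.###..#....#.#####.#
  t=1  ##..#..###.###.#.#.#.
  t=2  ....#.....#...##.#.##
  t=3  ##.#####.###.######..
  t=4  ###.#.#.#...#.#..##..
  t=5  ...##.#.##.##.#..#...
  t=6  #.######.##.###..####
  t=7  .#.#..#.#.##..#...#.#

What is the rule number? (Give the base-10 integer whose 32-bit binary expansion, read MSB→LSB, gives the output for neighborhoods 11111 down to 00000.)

1563535741

  [31] ##### => .  t=0,i=16
  [30] ####. => #  t=0,i=17
  [29] ###.# => .  t=0,i=18
  [28] ###.. => #  t=0,i=4
  [27] ##.## => #  t=0,i=1
  [26] ##.#. => #  t=1,i=14
  [25] ##..# => .  t=0,i=5
  [24] ##... => #  t=2,i=0
  [23] #.### => .  t=0,i=2
  [22] #.##. => .  t=0,i=20
  [21] #.#.# => #  t=1,i=15
  [20] #.#.. => #  t=4,i=8
  [19] #..## => .  t=1,i=6
  [18] #..#. => .  t=0,i=6
  [17] #...# => .  t=2,i=12
  [16] #.... => #  t=0,i=9
  [15] .#### => #  t=0,i=15
  [14] .###. => .  t=0,i=3
  [13] .##.# => #  t=0,i=0
  [12] .##.. => .  t=1,i=1
  [11] .#.## => #  t=0,i=13
  [10] .#.#. => .  t=1,i=16
  [9] .#..# => .  t=1,i=5
  [8] .#... => #  t=0,i=8
  [7] ..### => .  t=1,i=7
  [6] ..##. => #  t=2,i=14
  [5] ..#.# => #  t=0,i=12
  [4] ..#.. => #  t=0,i=7
  [3] ...## => #  t=2,i=13
  [2] ...#. => #  t=0,i=11
  [1] ....# => .  t=0,i=10
  [0] ..... => #  t=2,i=7
  bits 01011101001100011010100101111101 = 1563535741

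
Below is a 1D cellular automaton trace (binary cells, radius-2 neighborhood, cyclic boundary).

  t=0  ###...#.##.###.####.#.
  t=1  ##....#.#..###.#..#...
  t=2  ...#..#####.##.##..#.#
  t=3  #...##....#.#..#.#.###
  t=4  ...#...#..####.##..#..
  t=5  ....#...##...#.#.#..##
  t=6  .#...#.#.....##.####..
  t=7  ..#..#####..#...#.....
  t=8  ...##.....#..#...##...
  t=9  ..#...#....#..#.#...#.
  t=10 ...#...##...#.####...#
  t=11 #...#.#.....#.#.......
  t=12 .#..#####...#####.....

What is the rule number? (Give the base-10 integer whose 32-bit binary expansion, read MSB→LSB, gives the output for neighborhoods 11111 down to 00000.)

  #####|.  b31=0 t=2,i=8
  ####.|.  b30=0 t=0,i=17
  ###.#|#  b29=1 t=0,i=13
  ###..|.  b28=0 t=0,i=2
  ##.##|.  b27=0 t=0,i=10
  ##.#.|.  b26=0 t=0,i=19
  ##..#|#  b25=1 t=2,i=17
  ##...|.  b24=0 t=0,i=3
  #.###|#  b23=1 t=0,i=0
  #.##.|#  b22=1 t=0,i=8
  #.#.#|.  b21=0 t=0,i=20
  #.#..|#  b20=1 t=1,i=8
  #..##|#  b19=1 t=1,i=10
  #..#.|.  b18=0 t=1,i=17
  #...#|.  b17=0 t=0,i=4
  #....|#  b16=1 t=1,i=3
  .####|.  b15=0 t=0,i=16
  .###.|#  b14=1 t=0,i=1
  .##.#|.  b13=0 t=0,i=9
  .##..|.  b12=0 t=1,i=1
  .#.##|.  b11=0 t=0,i=7
  .#.#.|#  b10=1 t=1,i=7
  .#..#|#  b9=1 t=1,i=9
  .#...|#  b8=1 t=1,i=19
  ..###|.  b7=0 t=1,i=11
  ..##.|.  b6=0 t=1,i=0
  ..#.#|#  b5=1 t=0,i=6
  ..#..|.  b4=0 t=1,i=18
  ...##|#  b3=1 t=1,i=21
  ...#.|.  b2=0 t=0,i=5
  ....#|.  b1=0 t=1,i=4
  .....|.  b0=0 t=4,i=0
  bits 00100010110110010100011100101000 = 584664872

584664872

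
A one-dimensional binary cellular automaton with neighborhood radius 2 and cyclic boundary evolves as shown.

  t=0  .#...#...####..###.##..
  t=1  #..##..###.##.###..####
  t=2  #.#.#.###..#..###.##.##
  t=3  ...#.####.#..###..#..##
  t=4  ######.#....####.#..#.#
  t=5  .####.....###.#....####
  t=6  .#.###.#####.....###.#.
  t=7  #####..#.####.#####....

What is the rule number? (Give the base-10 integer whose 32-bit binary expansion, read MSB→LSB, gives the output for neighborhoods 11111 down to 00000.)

3519962287

  ##### -> #   bit 31 = 1  t=1,i=21
  ####. -> #   bit 30 = 1  t=0,i=11
  ###.# -> .   bit 29 = 0  t=0,i=17
  ###.. -> #   bit 28 = 1  t=0,i=12
  ##.## -> .   bit 27 = 0  t=0,i=18
  ##.#. -> .   bit 26 = 0  t=2,i=1
  ##..# -> .   bit 25 = 0  t=0,i=13
  ##... -> #   bit 24 = 1  t=0,i=21
  #.### -> #   bit 23 = 1  t=1,i=14
  #.##. -> #   bit 22 = 1  t=0,i=19
  #.#.# -> .   bit 21 = 0  t=2,i=2
  #.#.. -> .   bit 20 = 0  t=3,i=10
  #..## -> #   bit 19 = 1  t=0,i=14
  #..#. -> #   bit 18 = 1  t=2,i=10
  #...# -> #   bit 17 = 1  t=0,i=3
  #.... -> .   bit 16 = 0  t=4,i=9
  .#### -> .   bit 15 = 0  t=0,i=10
  .###. -> #   bit 14 = 1  t=0,i=16
  .##.# -> .   bit 13 = 0  t=1,i=12
  .##.. -> #   bit 12 = 1  t=0,i=20
  .#.## -> #   bit 11 = 1  t=2,i=5
  .#.#. -> #   bit 10 = 1  t=2,i=3
  .#..# -> .   bit 9 = 0  t=2,i=12
  .#... -> .   bit 8 = 0  t=0,i=2
  ..### -> #   bit 7 = 1  t=0,i=9
  ..##. -> .   bit 6 = 0  t=1,i=3
  ..#.# -> #   bit 5 = 1  t=3,i=3
  ..#.. -> .   bit 4 = 0  t=0,i=1
  ...## -> #   bit 3 = 1  t=0,i=8
  ...#. -> #   bit 2 = 1  t=0,i=0
  ....# -> #   bit 1 = 1  t=4,i=10
  ..... -> #   bit 0 = 1  t=5,i=7
  bits 11010001110011100101110010101111 = 3519962287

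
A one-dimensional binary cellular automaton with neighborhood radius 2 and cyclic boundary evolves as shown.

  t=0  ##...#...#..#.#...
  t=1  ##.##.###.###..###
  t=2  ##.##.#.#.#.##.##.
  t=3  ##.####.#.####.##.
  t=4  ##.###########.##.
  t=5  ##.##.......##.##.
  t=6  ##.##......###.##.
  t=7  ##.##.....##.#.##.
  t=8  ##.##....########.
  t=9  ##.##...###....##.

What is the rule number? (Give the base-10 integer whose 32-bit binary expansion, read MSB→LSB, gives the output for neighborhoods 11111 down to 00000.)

  [31] ##### => .  t=1,i=17
  [30] ####. => #  t=1,i=0
  [29] ###.# => #  t=1,i=1
  [28] ###.. => #  t=1,i=12
  [27] ##.## => .  t=1,i=2
  [26] ##.#. => #  t=2,i=5
  [25] ##..# => #  t=1,i=13
  [24] ##... => .  t=0,i=2
  [23] #.### => #  t=1,i=6
  [22] #.##. => #  t=1,i=3
  [21] #.#.# => #  t=2,i=6
  [20] #.#.. => .  t=0,i=14
  [19] #..## => .  t=1,i=14
  [18] #..#. => #  t=0,i=11
  [17] #...# => #  t=0,i=3
  [16] #.... => .  t=5,i=6
  [15] .#### => #  t=1,i=16
  [14] .###. => .  t=1,i=7
  [13] .##.# => #  t=1,i=4
  [12] .##.. => #  t=0,i=1
  [11] .#.## => #  t=2,i=11
  [10] .#.#. => .  t=0,i=13
  [9] .#..# => #  t=0,i=10
  [8] .#... => #  t=0,i=6
  [7] ..### => #  t=1,i=15
  [6] ..##. => #  t=0,i=0
  [5] ..#.# => #  t=0,i=12
  [4] ..#.. => .  t=0,i=5
  [3] ...## => #  t=0,i=17
  [2] ...#. => #  t=0,i=4
  [1] ....# => .  t=5,i=10
  [0] ..... => .  t=5,i=7
  bits 01110110111001101011101111101100 = 1994832876

1994832876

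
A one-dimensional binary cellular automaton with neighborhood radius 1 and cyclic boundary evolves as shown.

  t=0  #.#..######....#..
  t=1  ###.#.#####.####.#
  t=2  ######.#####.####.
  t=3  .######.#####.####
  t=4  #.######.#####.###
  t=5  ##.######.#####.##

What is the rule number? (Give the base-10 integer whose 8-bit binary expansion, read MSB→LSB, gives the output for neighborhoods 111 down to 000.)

  [7] ### => #  t=0,i=6
  [6] ##. => #  t=0,i=10
  [5] #.# => #  t=0,i=1
  [4] #.. => .  t=0,i=3
  [3] .## => .  t=0,i=5
  [2] .#. => #  t=0,i=0
  [1] ..# => #  t=0,i=4
  [0] ... => #  t=0,i=12
  bits 11100111 = 231

231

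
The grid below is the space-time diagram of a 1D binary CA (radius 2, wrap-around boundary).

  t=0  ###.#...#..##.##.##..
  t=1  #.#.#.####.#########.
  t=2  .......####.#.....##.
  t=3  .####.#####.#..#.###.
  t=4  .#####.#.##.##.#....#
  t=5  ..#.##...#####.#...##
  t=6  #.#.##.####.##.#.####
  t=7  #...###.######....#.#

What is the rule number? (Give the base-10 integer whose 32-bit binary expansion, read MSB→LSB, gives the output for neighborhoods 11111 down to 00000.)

  nb #####: next=.  (t=1,i=13, bit31=0)
  nb ####.: next=#  (t=1,i=8, bit30=1)
  nb ###.#: next=#  (t=0,i=2, bit29=1)
  nb ###..: next=.  (t=3,i=19, bit28=0)
  nb ##.##: next=#  (t=0,i=13, bit27=1)
  nb ##.#.: next=.  (t=0,i=3, bit26=0)
  nb ##..#: next=#  (t=0,i=19, bit25=1)
  nb ##...: next=.  (t=2,i=20, bit24=0)
  nb #.###: next=.  (t=1,i=6, bit23=0)
  nb #.##.: next=#  (t=0,i=14, bit22=1)
  nb #.#.#: next=.  (t=1,i=0, bit21=0)
  nb #.#..: next=#  (t=0,i=4, bit20=1)
  nb #..##: next=.  (t=0,i=10, bit19=0)
  nb #..#.: next=.  (t=3,i=14, bit18=0)
  nb #...#: next=#  (t=0,i=6, bit17=1)
  nb #....: next=.  (t=2,i=0, bit16=0)
  nb .####: next=#  (t=1,i=7, bit15=1)
  nb .###.: next=.  (t=0,i=1, bit14=0)
  nb .##.#: next=#  (t=0,i=12, bit13=1)
  nb .##..: next=#  (t=0,i=18, bit12=1)
  nb .#.##: next=.  (t=1,i=5, bit11=0)
  nb .#.#.: next=.  (t=1,i=1, bit10=0)
  nb .#..#: next=#  (t=0,i=9, bit9=1)
  nb .#...: next=.  (t=0,i=5, bit8=0)
  nb ..###: next=#  (t=0,i=0, bit7=1)
  nb ..##.: next=#  (t=0,i=11, bit6=1)
  nb ..#.#: next=#  (t=3,i=15, bit5=1)
  nb ..#..: next=#  (t=0,i=8, bit4=1)
  nb ...##: next=#  (t=2,i=6, bit3=1)
  nb ...#.: next=#  (t=0,i=7, bit2=1)
  nb ....#: next=.  (t=2,i=5, bit1=0)
  nb .....: next=#  (t=2,i=1, bit0=1)
  bits 01101010010100101011001011111101 = 1783804669

1783804669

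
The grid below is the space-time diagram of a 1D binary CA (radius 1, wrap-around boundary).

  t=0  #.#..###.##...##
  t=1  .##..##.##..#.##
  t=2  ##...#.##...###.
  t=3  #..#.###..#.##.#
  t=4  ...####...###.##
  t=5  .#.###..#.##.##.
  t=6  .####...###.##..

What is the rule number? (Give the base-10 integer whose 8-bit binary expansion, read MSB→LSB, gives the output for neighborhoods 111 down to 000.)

173

  ###|#  b7=1 t=0,i=6
  ##.|.  b6=0 t=0,i=0
  #.#|#  b5=1 t=0,i=1
  #..|.  b4=0 t=0,i=3
  .##|#  b3=1 t=0,i=5
  .#.|#  b2=1 t=0,i=2
  ..#|.  b1=0 t=0,i=4
  ...|#  b0=1 t=0,i=12
  bits 10101101 = 173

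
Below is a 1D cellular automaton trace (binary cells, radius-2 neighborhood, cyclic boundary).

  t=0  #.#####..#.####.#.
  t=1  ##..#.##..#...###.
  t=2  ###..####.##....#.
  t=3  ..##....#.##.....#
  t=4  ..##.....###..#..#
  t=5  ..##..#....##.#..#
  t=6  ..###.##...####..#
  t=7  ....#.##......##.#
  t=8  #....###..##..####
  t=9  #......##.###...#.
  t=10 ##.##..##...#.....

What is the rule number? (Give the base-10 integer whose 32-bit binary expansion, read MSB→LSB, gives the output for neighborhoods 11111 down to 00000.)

  ##### -> #   bit 31 = 1  t=0,i=4
  ####. -> .   bit 30 = 0  t=0,i=5
  ###.# -> #   bit 29 = 1  t=0,i=14
  ###.. -> #   bit 28 = 1  t=0,i=6
  ##.## -> .   bit 27 = 0  t=1,i=17
  ##.#. -> #   bit 26 = 1  t=0,i=15
  ##..# -> #   bit 25 = 1  t=0,i=7
  ##... -> .   bit 24 = 0  t=2,i=12
  #.### -> .   bit 23 = 0  t=0,i=2
  #.##. -> #   bit 22 = 1  t=1,i=0
  #.#.# -> #   bit 21 = 1  t=0,i=0
  #.#.. -> #   bit 20 = 1  t=5,i=14
  #..## -> .   bit 19 = 0  t=2,i=4
  #..#. -> .   bit 18 = 0  t=0,i=8
  #...# -> .   bit 17 = 0  t=1,i=12
  #.... -> .   bit 16 = 0  t=2,i=13
  .#### -> .   bit 15 = 0  t=0,i=3
  .###. -> .   bit 14 = 0  t=1,i=15
  .##.# -> #   bit 13 = 1  t=5,i=12
  .##.. -> #   bit 12 = 1  t=1,i=1
  .#.## -> #   bit 11 = 1  t=0,i=1
  .#.#. -> .   bit 10 = 0  t=0,i=17
  .#..# -> .   bit 9 = 0  t=3,i=0
  .#... -> #   bit 8 = 1  t=1,i=11
  ..### -> .   bit 7 = 0  t=1,i=14
  ..##. -> #   bit 6 = 1  t=3,i=2
  ..#.# -> .   bit 5 = 0  t=0,i=9
  ..#.. -> #   bit 4 = 1  t=1,i=10
  ...## -> .   bit 3 = 0  t=1,i=13
  ...#. -> .   bit 2 = 0  t=2,i=15
  ....# -> .   bit 1 = 0  t=2,i=14
  ..... -> #   bit 0 = 1  t=3,i=14
  bits 10110110011100000011100101010001 = 3060808017

3060808017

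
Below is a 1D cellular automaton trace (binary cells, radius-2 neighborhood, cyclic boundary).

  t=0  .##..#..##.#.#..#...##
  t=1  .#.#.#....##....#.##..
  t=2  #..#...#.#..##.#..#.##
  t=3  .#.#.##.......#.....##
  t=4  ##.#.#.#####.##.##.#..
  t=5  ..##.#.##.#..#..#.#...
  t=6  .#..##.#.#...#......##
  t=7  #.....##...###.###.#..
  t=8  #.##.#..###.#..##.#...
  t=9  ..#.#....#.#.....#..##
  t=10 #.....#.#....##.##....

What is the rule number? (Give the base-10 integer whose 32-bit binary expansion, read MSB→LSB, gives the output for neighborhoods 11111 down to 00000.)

1206108189

  ##### -> .   bit 31 = 0  t=4,i=9
  ####. -> #   bit 30 = 1  t=4,i=10
  ###.# -> .   bit 29 = 0  t=4,i=11
  ###.. -> .   bit 28 = 0  t=2,i=0
  ##.## -> .   bit 27 = 0  t=0,i=0
  ##.#. -> #   bit 26 = 1  t=0,i=10
  ##..# -> #   bit 25 = 1  t=0,i=3
  ##... -> #   bit 24 = 1  t=1,i=12
  #.### -> #   bit 23 = 1  t=2,i=20
  #.##. -> #   bit 22 = 1  t=0,i=1
  #.#.# -> #   bit 21 = 1  t=0,i=11
  #.#.. -> .   bit 20 = 0  t=0,i=13
  #..## -> .   bit 19 = 0  t=0,i=7
  #..#. -> .   bit 18 = 0  t=0,i=4
  #...# -> #   bit 17 = 1  t=0,i=18
  #.... -> #   bit 16 = 1  t=1,i=7
  .#### -> #   bit 15 = 1  t=4,i=8
  .###. -> #   bit 14 = 1  t=2,i=21
  .##.# -> .   bit 13 = 0  t=0,i=9
  .##.. -> .   bit 12 = 0  t=0,i=2
  .#.## -> .   bit 11 = 0  t=1,i=17
  .#.#. -> .   bit 10 = 0  t=0,i=12
  .#..# -> .   bit 9 = 0  t=0,i=6
  .#... -> .   bit 8 = 0  t=0,i=17
  ..### -> .   bit 7 = 0  t=7,i=11
  ..##. -> .   bit 6 = 0  t=0,i=8
  ..#.# -> .   bit 5 = 0  t=1,i=1
  ..#.. -> #   bit 4 = 1  t=0,i=5
  ...## -> #   bit 3 = 1  t=0,i=19
  ...#. -> #   bit 2 = 1  t=1,i=0
  ....# -> .   bit 1 = 0  t=1,i=8
  ..... -> #   bit 0 = 1  t=3,i=9
  bits 01000111111000111100000000011101 = 1206108189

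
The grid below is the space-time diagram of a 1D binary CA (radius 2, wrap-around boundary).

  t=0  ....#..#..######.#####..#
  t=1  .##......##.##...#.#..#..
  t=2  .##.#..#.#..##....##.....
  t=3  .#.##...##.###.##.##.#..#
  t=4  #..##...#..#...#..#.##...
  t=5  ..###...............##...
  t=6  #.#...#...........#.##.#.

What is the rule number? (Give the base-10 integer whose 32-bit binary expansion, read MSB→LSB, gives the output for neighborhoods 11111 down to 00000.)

  [31] ##### => #  t=0,i=12
  [30] ####. => .  t=0,i=14
  [29] ###.# => .  t=0,i=15
  [28] ###.. => .  t=0,i=21
  [27] ##.## => .  t=0,i=16
  [26] ##.#. => #  t=2,i=3
  [25] ##..# => #  t=0,i=22
  [24] ##... => .  t=1,i=3
  [23] #.### => #  t=0,i=17
  [22] #.##. => #  t=1,i=12
  [21] #.#.# => .  t=3,i=1
  [20] #.#.. => #  t=1,i=19
  [19] #..## => #  t=0,i=9
  [18] #..#. => .  t=0,i=6
  [17] #...# => .  t=1,i=15
  [16] #.... => #  t=0,i=1
  [15] .#### => .  t=0,i=11
  [14] .###. => .  t=3,i=12
  [13] .##.# => .  t=1,i=10
  [12] .##.. => #  t=1,i=2
  [11] .#.## => .  t=3,i=2
  [10] .#.#. => #  t=1,i=18
  [9] .#..# => .  t=0,i=5
  [8] .#... => .  t=0,i=0
  [7] ..### => #  t=0,i=10
  [6] ..##. => #  t=1,i=1
  [5] ..#.# => .  t=1,i=17
  [4] ..#.. => .  t=0,i=4
  [3] ...## => .  t=1,i=0
  [2] ...#. => .  t=0,i=3
  [1] ....# => #  t=0,i=2
  [0] ..... => .  t=1,i=5
  bits 10000110110110010001010011000010 = 2262373570

2262373570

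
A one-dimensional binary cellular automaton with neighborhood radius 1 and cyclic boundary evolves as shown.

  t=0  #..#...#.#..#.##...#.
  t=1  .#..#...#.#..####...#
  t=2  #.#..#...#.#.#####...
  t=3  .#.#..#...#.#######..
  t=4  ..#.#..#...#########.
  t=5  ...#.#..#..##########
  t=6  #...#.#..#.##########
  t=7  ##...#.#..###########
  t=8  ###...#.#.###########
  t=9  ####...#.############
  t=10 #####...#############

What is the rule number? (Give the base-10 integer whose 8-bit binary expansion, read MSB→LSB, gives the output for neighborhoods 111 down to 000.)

  ### -> #   bit 7 = 1  t=1,i=14
  ##. -> #   bit 6 = 1  t=0,i=15
  #.# -> #   bit 5 = 1  t=0,i=8
  #.. -> #   bit 4 = 1  t=0,i=1
  .## -> #   bit 3 = 1  t=0,i=14
  .#. -> .   bit 2 = 0  t=0,i=0
  ..# -> .   bit 1 = 0  t=0,i=2
  ... -> .   bit 0 = 0  t=0,i=5
  bits 11111000 = 248

248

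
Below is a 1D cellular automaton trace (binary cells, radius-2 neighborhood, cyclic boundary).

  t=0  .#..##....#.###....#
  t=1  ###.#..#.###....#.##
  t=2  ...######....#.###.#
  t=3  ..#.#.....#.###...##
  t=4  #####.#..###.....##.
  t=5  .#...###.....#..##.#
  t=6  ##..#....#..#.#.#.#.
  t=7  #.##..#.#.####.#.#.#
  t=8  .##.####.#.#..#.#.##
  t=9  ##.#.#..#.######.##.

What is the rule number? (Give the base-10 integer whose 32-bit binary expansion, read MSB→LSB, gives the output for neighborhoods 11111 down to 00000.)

  nb #####: next=.  (t=1,i=0, bit31=0)
  nb ####.: next=.  (t=1,i=1, bit30=0)
  nb ###.#: next=.  (t=1,i=2, bit29=0)
  nb ###..: next=.  (t=0,i=14, bit28=0)
  nb ##.##: next=#  (t=4,i=19, bit27=1)
  nb ##.#.: next=#  (t=1,i=3, bit26=1)
  nb ##..#: next=#  (t=3,i=0, bit25=1)
  nb ##...: next=.  (t=0,i=6, bit24=0)
  nb #.###: next=.  (t=0,i=12, bit23=0)
  nb #.##.: next=#  (t=6,i=0, bit22=1)
  nb #.#.#: next=.  (t=5,i=19, bit21=0)
  nb #.#..: next=#  (t=0,i=1, bit20=1)
  nb #..##: next=.  (t=0,i=3, bit19=0)
  nb #..#.: next=#  (t=1,i=6, bit18=1)
  nb #...#: next=.  (t=2,i=1, bit17=0)
  nb #....: next=#  (t=0,i=7, bit16=1)
  nb .####: next=#  (t=1,i=19, bit15=1)
  nb .###.: next=.  (t=0,i=13, bit14=0)
  nb .##.#: next=.  (t=4,i=18, bit13=0)
  nb .##..: next=.  (t=0,i=5, bit12=0)
  nb .#.##: next=#  (t=0,i=11, bit11=1)
  nb .#.#.: next=#  (t=0,i=0, bit10=1)
  nb .#..#: next=#  (t=0,i=2, bit9=1)
  nb .#...: next=.  (t=2,i=0, bit8=0)
  nb ..###: next=.  (t=2,i=3, bit7=0)
  nb ..##.: next=#  (t=0,i=4, bit6=1)
  nb ..#.#: next=#  (t=0,i=10, bit5=1)
  nb ..#..: next=.  (t=5,i=13, bit4=0)
  nb ...##: next=#  (t=2,i=2, bit3=1)
  nb ...#.: next=#  (t=0,i=9, bit2=1)
  nb ....#: next=.  (t=0,i=8, bit1=0)
  nb .....: next=.  (t=3,i=7, bit0=0)
  bits 00001110010101011000111001101100 = 240488044

240488044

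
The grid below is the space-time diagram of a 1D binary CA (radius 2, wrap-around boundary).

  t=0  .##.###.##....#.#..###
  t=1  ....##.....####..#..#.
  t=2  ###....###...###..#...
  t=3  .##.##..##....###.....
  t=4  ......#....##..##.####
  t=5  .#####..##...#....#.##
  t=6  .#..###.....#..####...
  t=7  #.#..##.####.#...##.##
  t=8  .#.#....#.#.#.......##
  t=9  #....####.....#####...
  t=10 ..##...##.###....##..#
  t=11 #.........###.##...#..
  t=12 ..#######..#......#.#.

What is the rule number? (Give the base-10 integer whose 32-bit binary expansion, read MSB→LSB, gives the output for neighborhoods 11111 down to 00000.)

  ##### -> .   bit 31 = 0  t=5,i=3
  ####. -> #   bit 30 = 1  t=1,i=13
  ###.# -> .   bit 29 = 0  t=0,i=6
  ###.. -> #   bit 28 = 1  t=1,i=14
  ##.## -> .   bit 27 = 0  t=0,i=0
  ##.#. -> #   bit 26 = 1  t=7,i=1
  ##..# -> #   bit 25 = 1  t=1,i=15
  ##... -> .   bit 24 = 0  t=0,i=10
  #.### -> #   bit 23 = 1  t=0,i=4
  #.##. -> .   bit 22 = 0  t=0,i=1
  #.#.# -> .   bit 21 = 0  t=8,i=1
  #.#.. -> .   bit 20 = 0  t=0,i=16
  #..## -> .   bit 19 = 0  t=0,i=18
  #..#. -> .   bit 18 = 0  t=1,i=16
  #...# -> .   bit 17 = 0  t=2,i=11
  #.... -> #   bit 16 = 1  t=0,i=11
  .#### -> .   bit 15 = 0  t=1,i=12
  .###. -> #   bit 14 = 1  t=0,i=5
  .##.# -> .   bit 13 = 0  t=0,i=2
  .##.. -> .   bit 12 = 0  t=0,i=9
  .#.## -> .   bit 11 = 0  t=5,i=19
  .#.#. -> .   bit 10 = 0  t=0,i=15
  .#..# -> #   bit 9 = 1  t=0,i=17
  .#... -> .   bit 8 = 0  t=1,i=21
  ..### -> .   bit 7 = 0  t=0,i=19
  ..##. -> .   bit 6 = 0  t=1,i=4
  ..#.# -> #   bit 5 = 1  t=0,i=14
  ..#.. -> .   bit 4 = 0  t=1,i=17
  ...## -> .   bit 3 = 0  t=1,i=3
  ...#. -> #   bit 2 = 1  t=0,i=13
  ....# -> #   bit 1 = 1  t=0,i=12
  ..... -> #   bit 0 = 1  t=1,i=1
  bits 01010110100000010100001000100111 = 1451311655

1451311655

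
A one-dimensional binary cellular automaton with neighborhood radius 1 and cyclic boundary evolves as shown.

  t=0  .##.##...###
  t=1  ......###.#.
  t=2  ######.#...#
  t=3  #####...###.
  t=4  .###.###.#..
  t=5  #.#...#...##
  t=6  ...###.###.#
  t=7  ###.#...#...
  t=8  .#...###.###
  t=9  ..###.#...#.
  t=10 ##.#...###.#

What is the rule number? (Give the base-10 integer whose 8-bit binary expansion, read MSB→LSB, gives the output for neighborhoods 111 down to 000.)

147

  ###|#  b7=1 t=0,i=10
  ##.|.  b6=0 t=0,i=2
  #.#|.  b5=0 t=0,i=0
  #..|#  b4=1 t=0,i=6
  .##|.  b3=0 t=0,i=1
  .#.|.  b2=0 t=1,i=10
  ..#|#  b1=1 t=0,i=8
  ...|#  b0=1 t=0,i=7
  bits 10010011 = 147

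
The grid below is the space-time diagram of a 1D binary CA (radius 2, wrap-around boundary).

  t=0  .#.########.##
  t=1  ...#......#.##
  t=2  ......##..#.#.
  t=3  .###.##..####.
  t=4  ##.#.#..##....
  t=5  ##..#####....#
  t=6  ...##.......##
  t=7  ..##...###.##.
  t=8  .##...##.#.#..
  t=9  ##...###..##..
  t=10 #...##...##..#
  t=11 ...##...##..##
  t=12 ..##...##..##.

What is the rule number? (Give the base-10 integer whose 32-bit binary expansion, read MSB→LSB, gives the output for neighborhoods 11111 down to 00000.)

  nb #####: next=.  (t=0,i=5, bit31=0)
  nb ####.: next=.  (t=0,i=9, bit30=0)
  nb ###.#: next=#  (t=0,i=10, bit29=1)
  nb ###..: next=.  (t=3,i=12, bit28=0)
  nb ##.##: next=.  (t=0,i=11, bit27=0)
  nb ##.#.: next=.  (t=0,i=0, bit26=0)
  nb ##..#: next=.  (t=2,i=8, bit25=0)
  nb ##...: next=.  (t=1,i=0, bit24=0)
  nb #.###: next=#  (t=0,i=3, bit23=1)
  nb #.##.: next=#  (t=0,i=12, bit22=1)
  nb #.#.#: next=.  (t=0,i=1, bit21=0)
  nb #.#..: next=#  (t=2,i=12, bit20=1)
  nb #..##: next=#  (t=3,i=0, bit19=1)
  nb #..#.: next=#  (t=2,i=9, bit18=1)
  nb #...#: next=.  (t=1,i=1, bit17=0)
  nb #....: next=.  (t=1,i=5, bit16=0)
  nb .####: next=.  (t=0,i=4, bit15=0)
  nb .###.: next=.  (t=3,i=2, bit14=0)
  nb .##.#: next=#  (t=0,i=13, bit13=1)
  nb .##..: next=.  (t=1,i=13, bit12=0)
  nb .#.##: next=.  (t=0,i=2, bit11=0)
  nb .#.#.: next=#  (t=2,i=11, bit10=1)
  nb .#..#: next=#  (t=4,i=6, bit9=1)
  nb .#...: next=.  (t=1,i=4, bit8=0)
  nb ..###: next=#  (t=3,i=1, bit7=1)
  nb ..##.: next=#  (t=2,i=6, bit6=1)
  nb ..#.#: next=#  (t=1,i=10, bit5=1)
  nb ..#..: next=.  (t=1,i=3, bit4=0)
  nb ...##: next=#  (t=2,i=5, bit3=1)
  nb ...#.: next=.  (t=1,i=2, bit2=0)
  nb ....#: next=.  (t=1,i=8, bit1=0)
  nb .....: next=#  (t=1,i=6, bit0=1)
  bits 00100000110111000010011011101001 = 551298793

551298793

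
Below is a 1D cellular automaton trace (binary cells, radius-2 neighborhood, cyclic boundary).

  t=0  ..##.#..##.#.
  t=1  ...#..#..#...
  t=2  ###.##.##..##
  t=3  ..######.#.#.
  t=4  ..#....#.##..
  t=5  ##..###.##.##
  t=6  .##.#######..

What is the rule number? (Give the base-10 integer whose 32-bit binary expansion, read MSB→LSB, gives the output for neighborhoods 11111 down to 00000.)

996503175

  nb #####: next=.  (t=2,i=0, bit31=0)
  nb ####.: next=.  (t=2,i=1, bit30=0)
  nb ###.#: next=#  (t=2,i=2, bit29=1)
  nb ###..: next=#  (t=5,i=1, bit28=1)
  nb ##.##: next=#  (t=2,i=3, bit27=1)
  nb ##.#.: next=.  (t=0,i=4, bit26=0)
  nb ##..#: next=#  (t=2,i=9, bit25=1)
  nb ##...: next=#  (t=4,i=11, bit24=1)
  nb #.###: next=.  (t=5,i=11, bit23=0)
  nb #.##.: next=#  (t=2,i=4, bit22=1)
  nb #.#.#: next=#  (t=3,i=9, bit21=1)
  nb #.#..: next=.  (t=0,i=5, bit20=0)
  nb #..##: next=.  (t=0,i=7, bit19=0)
  nb #..#.: next=#  (t=1,i=5, bit18=1)
  nb #...#: next=.  (t=0,i=0, bit17=0)
  nb #....: next=#  (t=1,i=11, bit16=1)
  nb .####: next=.  (t=2,i=12, bit15=0)
  nb .###.: next=#  (t=5,i=5, bit14=1)
  nb .##.#: next=#  (t=0,i=3, bit13=1)
  nb .##..: next=.  (t=2,i=8, bit12=0)
  nb .#.##: next=#  (t=4,i=8, bit11=1)
  nb .#.#.: next=#  (t=3,i=10, bit10=1)
  nb .#..#: next=#  (t=0,i=6, bit9=1)
  nb .#...: next=.  (t=0,i=12, bit8=0)
  nb ..###: next=#  (t=2,i=11, bit7=1)
  nb ..##.: next=.  (t=0,i=2, bit6=0)
  nb ..#.#: next=.  (t=4,i=7, bit5=0)
  nb ..#..: next=.  (t=1,i=3, bit4=0)
  nb ...##: next=.  (t=0,i=1, bit3=0)
  nb ...#.: next=#  (t=1,i=2, bit2=1)
  nb ....#: next=#  (t=1,i=1, bit1=1)
  nb .....: next=#  (t=1,i=0, bit0=1)
  bits 00111011011001010110111010000111 = 996503175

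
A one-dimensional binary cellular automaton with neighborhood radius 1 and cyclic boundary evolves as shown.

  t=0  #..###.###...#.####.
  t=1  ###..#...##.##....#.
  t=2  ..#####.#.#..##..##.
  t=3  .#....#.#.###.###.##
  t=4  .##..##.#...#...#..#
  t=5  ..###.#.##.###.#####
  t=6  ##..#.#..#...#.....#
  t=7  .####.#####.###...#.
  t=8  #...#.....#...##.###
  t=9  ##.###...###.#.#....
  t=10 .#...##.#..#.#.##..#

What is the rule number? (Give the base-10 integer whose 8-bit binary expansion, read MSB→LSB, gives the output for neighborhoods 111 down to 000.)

86

  ###|.  b7=0 t=0,i=4
  ##.|#  b6=1 t=0,i=5
  #.#|.  b5=0 t=0,i=6
  #..|#  b4=1 t=0,i=1
  .##|.  b3=0 t=0,i=3
  .#.|#  b2=1 t=0,i=0
  ..#|#  b1=1 t=0,i=2
  ...|.  b0=0 t=0,i=11
  bits 01010110 = 86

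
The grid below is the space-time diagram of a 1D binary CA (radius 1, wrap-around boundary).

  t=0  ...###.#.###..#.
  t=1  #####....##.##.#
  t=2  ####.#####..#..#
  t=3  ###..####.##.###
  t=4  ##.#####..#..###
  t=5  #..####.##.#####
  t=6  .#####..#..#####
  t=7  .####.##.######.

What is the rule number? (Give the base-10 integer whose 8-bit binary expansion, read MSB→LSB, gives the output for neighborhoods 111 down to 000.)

  [7] ### => #  t=0,i=4
  [6] ##. => .  t=0,i=5
  [5] #.# => .  t=0,i=6
  [4] #.. => #  t=0,i=12
  [3] .## => #  t=0,i=3
  [2] .#. => .  t=0,i=7
  [1] ..# => #  t=0,i=2
  [0] ... => #  t=0,i=0
  bits 10011011 = 155

155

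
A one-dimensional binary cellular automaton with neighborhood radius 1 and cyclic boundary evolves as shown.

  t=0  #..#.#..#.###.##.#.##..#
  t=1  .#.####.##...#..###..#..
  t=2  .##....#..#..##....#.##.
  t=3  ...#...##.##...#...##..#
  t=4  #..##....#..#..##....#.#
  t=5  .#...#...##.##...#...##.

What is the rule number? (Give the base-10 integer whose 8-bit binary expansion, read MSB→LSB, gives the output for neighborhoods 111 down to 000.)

52

  ###|.  b7=0 t=0,i=11
  ##.|.  b6=0 t=0,i=0
  #.#|#  b5=1 t=0,i=4
  #..|#  b4=1 t=0,i=1
  .##|.  b3=0 t=0,i=10
  .#.|#  b2=1 t=0,i=3
  ..#|.  b1=0 t=0,i=2
  ...|.  b0=0 t=1,i=11
  bits 00110100 = 52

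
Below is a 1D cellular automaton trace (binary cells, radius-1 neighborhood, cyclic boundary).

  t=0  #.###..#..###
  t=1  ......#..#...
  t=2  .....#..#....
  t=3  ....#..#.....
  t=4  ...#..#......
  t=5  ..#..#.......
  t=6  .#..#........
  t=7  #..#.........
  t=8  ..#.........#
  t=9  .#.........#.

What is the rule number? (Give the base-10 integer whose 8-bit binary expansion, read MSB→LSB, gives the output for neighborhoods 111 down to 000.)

2

  ### -> .   bit 7 = 0  t=0,i=3
  ##. -> .   bit 6 = 0  t=0,i=0
  #.# -> .   bit 5 = 0  t=0,i=1
  #.. -> .   bit 4 = 0  t=0,i=5
  .## -> .   bit 3 = 0  t=0,i=2
  .#. -> .   bit 2 = 0  t=0,i=7
  ..# -> #   bit 1 = 1  t=0,i=6
  ... -> .   bit 0 = 0  t=1,i=0
  bits 00000010 = 2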